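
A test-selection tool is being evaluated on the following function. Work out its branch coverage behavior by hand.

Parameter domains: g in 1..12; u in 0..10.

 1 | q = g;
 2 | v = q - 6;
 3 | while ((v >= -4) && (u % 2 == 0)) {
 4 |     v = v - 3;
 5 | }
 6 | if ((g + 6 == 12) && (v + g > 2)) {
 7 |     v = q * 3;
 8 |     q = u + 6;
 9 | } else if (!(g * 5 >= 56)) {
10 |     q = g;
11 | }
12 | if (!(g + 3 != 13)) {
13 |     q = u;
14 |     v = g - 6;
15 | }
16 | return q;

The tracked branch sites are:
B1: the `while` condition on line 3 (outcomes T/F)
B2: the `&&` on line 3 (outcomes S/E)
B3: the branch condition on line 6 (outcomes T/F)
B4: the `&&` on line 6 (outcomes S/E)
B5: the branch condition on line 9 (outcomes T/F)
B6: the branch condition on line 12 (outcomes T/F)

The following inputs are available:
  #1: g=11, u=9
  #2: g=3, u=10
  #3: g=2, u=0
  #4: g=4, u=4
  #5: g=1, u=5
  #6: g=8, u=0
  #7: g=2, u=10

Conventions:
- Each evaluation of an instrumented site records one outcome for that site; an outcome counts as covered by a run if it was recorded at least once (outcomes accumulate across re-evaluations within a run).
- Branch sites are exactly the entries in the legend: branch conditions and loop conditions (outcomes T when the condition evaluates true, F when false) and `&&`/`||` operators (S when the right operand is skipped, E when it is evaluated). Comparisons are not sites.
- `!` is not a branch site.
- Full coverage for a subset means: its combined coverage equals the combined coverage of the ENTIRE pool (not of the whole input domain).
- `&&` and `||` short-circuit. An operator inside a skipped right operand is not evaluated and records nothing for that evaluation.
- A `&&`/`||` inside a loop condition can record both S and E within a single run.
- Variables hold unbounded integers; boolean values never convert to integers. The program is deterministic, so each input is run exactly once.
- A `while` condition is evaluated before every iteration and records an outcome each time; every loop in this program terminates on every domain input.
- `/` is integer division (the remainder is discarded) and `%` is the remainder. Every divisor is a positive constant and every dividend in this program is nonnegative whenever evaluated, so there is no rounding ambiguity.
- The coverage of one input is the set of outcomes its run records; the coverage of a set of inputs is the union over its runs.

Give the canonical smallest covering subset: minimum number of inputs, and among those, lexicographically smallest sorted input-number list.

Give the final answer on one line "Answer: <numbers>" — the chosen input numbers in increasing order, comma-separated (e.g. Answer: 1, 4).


input #1, g=11, u=9: events B2->E, B1->F, B4->S, B3->F, B5->T, B6->F; outcomes B1=F, B2=E, B3=F, B4=S, B5=T, B6=F
input #2, g=3, u=10: events B2->E, B1->T, B2->S, B1->F, B4->S, B3->F, B5->T, B6->F; outcomes B1=T, B1=F, B2=S, B2=E, B3=F, B4=S, B5=T, B6=F
input #3, g=2, u=0: events B2->E, B1->T, B2->S, B1->F, B4->S, B3->F, B5->T, B6->F; outcomes B1=T, B1=F, B2=S, B2=E, B3=F, B4=S, B5=T, B6=F
input #4, g=4, u=4: events B2->E, B1->T, B2->S, B1->F, B4->S, B3->F, B5->T, B6->F; outcomes B1=T, B1=F, B2=S, B2=E, B3=F, B4=S, B5=T, B6=F
input #5, g=1, u=5: events B2->S, B1->F, B4->S, B3->F, B5->T, B6->F; outcomes B1=F, B2=S, B3=F, B4=S, B5=T, B6=F
input #6, g=8, u=0: events B2->E, B1->T, B2->E, B1->T, B2->E, B1->T, B2->S, B1->F, B4->S, B3->F, B5->T, B6->F; outcomes B1=T, B1=F, B2=S, B2=E, B3=F, B4=S, B5=T, B6=F
input #7, g=2, u=10: events B2->E, B1->T, B2->S, B1->F, B4->S, B3->F, B5->T, B6->F; outcomes B1=T, B1=F, B2=S, B2=E, B3=F, B4=S, B5=T, B6=F
together the pool reaches 8 outcomes: B1=T, B1=F, B2=S, B2=E, B3=F, B4=S, B5=T, B6=F
inputs {2} (size 1) cover everything; no size-1 subset with a lexicographically smaller index list covers all 8
Answer: 2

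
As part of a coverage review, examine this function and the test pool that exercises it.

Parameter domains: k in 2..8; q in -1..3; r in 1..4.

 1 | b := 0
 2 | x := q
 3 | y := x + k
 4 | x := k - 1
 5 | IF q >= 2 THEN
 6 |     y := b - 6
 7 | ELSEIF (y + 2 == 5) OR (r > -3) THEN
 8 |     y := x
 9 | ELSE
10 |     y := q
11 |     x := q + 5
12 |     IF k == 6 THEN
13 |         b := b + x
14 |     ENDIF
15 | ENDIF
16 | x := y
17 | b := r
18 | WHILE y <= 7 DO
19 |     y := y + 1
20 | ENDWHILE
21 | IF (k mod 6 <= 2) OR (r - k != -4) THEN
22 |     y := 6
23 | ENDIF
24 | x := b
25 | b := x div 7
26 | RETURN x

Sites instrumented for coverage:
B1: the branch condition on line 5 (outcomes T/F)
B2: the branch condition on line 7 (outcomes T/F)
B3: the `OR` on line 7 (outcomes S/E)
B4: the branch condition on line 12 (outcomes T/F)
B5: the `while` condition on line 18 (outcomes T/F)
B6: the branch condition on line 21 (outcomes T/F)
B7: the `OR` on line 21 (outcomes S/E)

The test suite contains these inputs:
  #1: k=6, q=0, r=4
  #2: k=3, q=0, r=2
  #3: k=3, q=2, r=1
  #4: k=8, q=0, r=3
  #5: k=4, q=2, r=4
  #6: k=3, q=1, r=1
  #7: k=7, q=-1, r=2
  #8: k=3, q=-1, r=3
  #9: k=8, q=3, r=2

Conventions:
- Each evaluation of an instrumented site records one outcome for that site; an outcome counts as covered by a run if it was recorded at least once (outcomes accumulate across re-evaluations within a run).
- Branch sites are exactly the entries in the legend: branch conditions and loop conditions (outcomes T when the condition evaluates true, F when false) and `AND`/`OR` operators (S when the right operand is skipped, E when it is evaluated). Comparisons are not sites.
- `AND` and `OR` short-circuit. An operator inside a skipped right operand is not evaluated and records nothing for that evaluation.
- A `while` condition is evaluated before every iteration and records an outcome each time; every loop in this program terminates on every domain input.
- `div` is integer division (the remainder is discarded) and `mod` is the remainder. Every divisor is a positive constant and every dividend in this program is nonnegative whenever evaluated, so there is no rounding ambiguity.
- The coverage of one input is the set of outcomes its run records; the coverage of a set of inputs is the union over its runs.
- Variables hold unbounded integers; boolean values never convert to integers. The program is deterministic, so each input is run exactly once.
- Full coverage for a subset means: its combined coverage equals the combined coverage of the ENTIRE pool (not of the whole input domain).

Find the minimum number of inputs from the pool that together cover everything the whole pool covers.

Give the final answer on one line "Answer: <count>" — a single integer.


test 1 (k=6, q=0, r=4) fires B1->F, B3->E, B2->T, B5->T, B5->T, B5->T, B5->F, B7->S, B6->T; hits B1=F, B2=T, B3=E, B5=T, B5=F, B6=T, B7=S
test 2 (k=3, q=0, r=2) fires B1->F, B3->S, B2->T, B5->T, B5->T, B5->T, B5->T, B5->T, B5->T, B5->F, B7->E, B6->T; hits B1=F, B2=T, B3=S, B5=T, B5=F, B6=T, B7=E
test 3 (k=3, q=2, r=1) fires B1->T, B5->T, B5->T, B5->T, B5->T, B5->T, B5->T, B5->T, B5->T, B5->T, B5->T, B5->T, B5->T, B5->T, ...; hits B1=T, B5=T, B5=F, B6=T, B7=E
test 4 (k=8, q=0, r=3) fires B1->F, B3->E, B2->T, B5->T, B5->F, B7->S, B6->T; hits B1=F, B2=T, B3=E, B5=T, B5=F, B6=T, B7=S
test 5 (k=4, q=2, r=4) fires B1->T, B5->T, B5->T, B5->T, B5->T, B5->T, B5->T, B5->T, B5->T, B5->T, B5->T, B5->T, B5->T, B5->T, ...; hits B1=T, B5=T, B5=F, B6=T, B7=E
test 6 (k=3, q=1, r=1) fires B1->F, B3->E, B2->T, B5->T, B5->T, B5->T, B5->T, B5->T, B5->T, B5->F, B7->E, B6->T; hits B1=F, B2=T, B3=E, B5=T, B5=F, B6=T, B7=E
test 7 (k=7, q=-1, r=2) fires B1->F, B3->E, B2->T, B5->T, B5->T, B5->F, B7->S, B6->T; hits B1=F, B2=T, B3=E, B5=T, B5=F, B6=T, B7=S
test 8 (k=3, q=-1, r=3) fires B1->F, B3->E, B2->T, B5->T, B5->T, B5->T, B5->T, B5->T, B5->T, B5->F, B7->E, B6->T; hits B1=F, B2=T, B3=E, B5=T, B5=F, B6=T, B7=E
test 9 (k=8, q=3, r=2) fires B1->T, B5->T, B5->T, B5->T, B5->T, B5->T, B5->T, B5->T, B5->T, B5->T, B5->T, B5->T, B5->T, B5->T, ...; hits B1=T, B5=T, B5=F, B6=T, B7=S
the full pool covers 10 outcomes: B1=T, B1=F, B2=T, B3=S, B3=E, B5=T, B5=F, B6=T, B7=S, B7=E
checked all size-1 subsets: none covers 10 outcomes (max 7/10)
checked all size-2 subsets: none covers 10 outcomes (max 9/10)
the canonical winner is {1, 2, 3}: size 3, full 10-outcome coverage, earliest index list among size-3 covers
Answer: 3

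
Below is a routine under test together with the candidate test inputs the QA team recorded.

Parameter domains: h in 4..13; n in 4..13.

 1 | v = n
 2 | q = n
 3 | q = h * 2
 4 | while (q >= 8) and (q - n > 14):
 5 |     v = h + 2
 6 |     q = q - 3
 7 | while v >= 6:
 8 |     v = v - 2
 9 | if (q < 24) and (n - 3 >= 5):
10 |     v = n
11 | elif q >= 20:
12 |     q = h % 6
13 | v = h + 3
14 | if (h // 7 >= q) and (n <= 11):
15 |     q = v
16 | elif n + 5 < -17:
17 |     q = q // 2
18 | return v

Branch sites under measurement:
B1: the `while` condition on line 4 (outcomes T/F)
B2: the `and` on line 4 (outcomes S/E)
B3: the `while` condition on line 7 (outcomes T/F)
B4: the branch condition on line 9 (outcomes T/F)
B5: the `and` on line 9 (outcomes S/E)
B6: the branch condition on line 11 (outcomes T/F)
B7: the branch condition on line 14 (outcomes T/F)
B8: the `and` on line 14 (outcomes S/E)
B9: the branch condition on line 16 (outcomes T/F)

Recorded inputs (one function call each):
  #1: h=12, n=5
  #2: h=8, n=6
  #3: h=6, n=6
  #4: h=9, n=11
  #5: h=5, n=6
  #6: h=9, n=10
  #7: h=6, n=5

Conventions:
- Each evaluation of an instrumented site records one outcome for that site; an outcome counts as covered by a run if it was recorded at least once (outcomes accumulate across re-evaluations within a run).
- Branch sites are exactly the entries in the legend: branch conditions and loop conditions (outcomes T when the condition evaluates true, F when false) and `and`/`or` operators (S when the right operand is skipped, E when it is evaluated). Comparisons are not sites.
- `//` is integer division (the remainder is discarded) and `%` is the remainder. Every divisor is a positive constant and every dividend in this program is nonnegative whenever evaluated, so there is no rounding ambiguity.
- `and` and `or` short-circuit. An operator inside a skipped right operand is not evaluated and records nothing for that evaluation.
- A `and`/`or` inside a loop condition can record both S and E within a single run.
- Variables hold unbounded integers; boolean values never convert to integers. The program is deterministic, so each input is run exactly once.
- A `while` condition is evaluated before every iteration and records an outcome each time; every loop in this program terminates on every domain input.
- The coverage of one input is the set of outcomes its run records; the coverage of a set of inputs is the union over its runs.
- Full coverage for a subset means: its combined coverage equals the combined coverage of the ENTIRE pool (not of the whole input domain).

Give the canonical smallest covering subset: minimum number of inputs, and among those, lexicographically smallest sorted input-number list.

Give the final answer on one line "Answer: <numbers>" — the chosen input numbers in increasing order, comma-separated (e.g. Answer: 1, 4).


test 1 (h=12, n=5) fires B2->E, B1->T, B2->E, B1->T, B2->E, B1->F, B3->T, B3->T, B3->T, B3->T, B3->T, B3->F, B5->E, B4->F, ...; hits B1=T, B1=F, B2=E, B3=T, B3=F, B4=F, B5=E, B6=F, B7=F, B8=S, B9=F
test 2 (h=8, n=6) fires B2->E, B1->F, B3->T, B3->F, B5->E, B4->F, B6->F, B8->S, B7->F, B9->F; hits B1=F, B2=E, B3=T, B3=F, B4=F, B5=E, B6=F, B7=F, B8=S, B9=F
test 3 (h=6, n=6) fires B2->E, B1->F, B3->T, B3->F, B5->E, B4->F, B6->F, B8->S, B7->F, B9->F; hits B1=F, B2=E, B3=T, B3=F, B4=F, B5=E, B6=F, B7=F, B8=S, B9=F
test 4 (h=9, n=11) fires B2->E, B1->F, B3->T, B3->T, B3->T, B3->F, B5->E, B4->T, B8->S, B7->F, B9->F; hits B1=F, B2=E, B3=T, B3=F, B4=T, B5=E, B7=F, B8=S, B9=F
test 5 (h=5, n=6) fires B2->E, B1->F, B3->T, B3->F, B5->E, B4->F, B6->F, B8->S, B7->F, B9->F; hits B1=F, B2=E, B3=T, B3=F, B4=F, B5=E, B6=F, B7=F, B8=S, B9=F
test 6 (h=9, n=10) fires B2->E, B1->F, B3->T, B3->T, B3->T, B3->F, B5->E, B4->T, B8->S, B7->F, B9->F; hits B1=F, B2=E, B3=T, B3=F, B4=T, B5=E, B7=F, B8=S, B9=F
test 7 (h=6, n=5) fires B2->E, B1->F, B3->F, B5->E, B4->F, B6->F, B8->S, B7->F, B9->F; hits B1=F, B2=E, B3=F, B4=F, B5=E, B6=F, B7=F, B8=S, B9=F
union over all inputs: B1=T, B1=F, B2=E, B3=T, B3=F, B4=T, B4=F, B5=E, B6=F, B7=F, B8=S, B9=F (12 outcomes)
checked all size-1 subsets: none covers 12 outcomes (max 11/12)
the canonical winner is {1, 4}: size 2, full 12-outcome coverage, earliest index list among size-2 covers
Answer: 1, 4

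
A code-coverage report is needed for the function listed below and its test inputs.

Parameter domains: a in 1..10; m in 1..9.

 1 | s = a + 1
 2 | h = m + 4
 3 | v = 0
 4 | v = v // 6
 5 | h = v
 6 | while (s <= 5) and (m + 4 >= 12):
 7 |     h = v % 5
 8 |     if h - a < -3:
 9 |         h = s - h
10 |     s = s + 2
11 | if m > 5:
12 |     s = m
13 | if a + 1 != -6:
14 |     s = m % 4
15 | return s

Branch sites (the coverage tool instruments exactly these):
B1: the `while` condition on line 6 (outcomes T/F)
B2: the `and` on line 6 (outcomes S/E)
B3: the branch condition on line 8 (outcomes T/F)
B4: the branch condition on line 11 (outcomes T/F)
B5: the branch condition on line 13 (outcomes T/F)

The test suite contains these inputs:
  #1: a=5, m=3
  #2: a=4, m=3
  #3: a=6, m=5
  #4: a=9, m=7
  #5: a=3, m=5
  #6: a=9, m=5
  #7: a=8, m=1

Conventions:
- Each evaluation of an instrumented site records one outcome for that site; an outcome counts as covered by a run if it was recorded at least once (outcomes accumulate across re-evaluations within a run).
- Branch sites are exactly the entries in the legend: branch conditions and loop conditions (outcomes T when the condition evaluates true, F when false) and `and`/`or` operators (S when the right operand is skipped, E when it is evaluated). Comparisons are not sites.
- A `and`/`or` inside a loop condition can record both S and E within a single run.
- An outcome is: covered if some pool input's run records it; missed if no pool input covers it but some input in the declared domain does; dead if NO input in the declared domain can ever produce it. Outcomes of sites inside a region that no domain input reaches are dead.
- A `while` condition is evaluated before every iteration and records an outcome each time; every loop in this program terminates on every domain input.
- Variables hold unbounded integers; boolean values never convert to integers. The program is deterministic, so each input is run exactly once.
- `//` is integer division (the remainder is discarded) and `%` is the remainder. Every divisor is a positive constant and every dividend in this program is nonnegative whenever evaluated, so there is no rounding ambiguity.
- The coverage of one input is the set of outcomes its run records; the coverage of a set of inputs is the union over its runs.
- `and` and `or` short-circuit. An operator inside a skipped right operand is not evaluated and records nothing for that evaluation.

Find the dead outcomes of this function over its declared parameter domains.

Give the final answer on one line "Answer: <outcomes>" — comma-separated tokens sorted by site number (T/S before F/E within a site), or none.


sweeping the full domain (90 inputs) for each outcome:
  B5=F: no domain input ever produces it -> dead
  reachable outcomes have witnesses, e.g. B1=T (e.g. a=1, m=8), B1=F (e.g. a=1, m=1), B2=S (e.g. a=1, m=8), B2=E (e.g. a=1, m=1)
Answer: B5=F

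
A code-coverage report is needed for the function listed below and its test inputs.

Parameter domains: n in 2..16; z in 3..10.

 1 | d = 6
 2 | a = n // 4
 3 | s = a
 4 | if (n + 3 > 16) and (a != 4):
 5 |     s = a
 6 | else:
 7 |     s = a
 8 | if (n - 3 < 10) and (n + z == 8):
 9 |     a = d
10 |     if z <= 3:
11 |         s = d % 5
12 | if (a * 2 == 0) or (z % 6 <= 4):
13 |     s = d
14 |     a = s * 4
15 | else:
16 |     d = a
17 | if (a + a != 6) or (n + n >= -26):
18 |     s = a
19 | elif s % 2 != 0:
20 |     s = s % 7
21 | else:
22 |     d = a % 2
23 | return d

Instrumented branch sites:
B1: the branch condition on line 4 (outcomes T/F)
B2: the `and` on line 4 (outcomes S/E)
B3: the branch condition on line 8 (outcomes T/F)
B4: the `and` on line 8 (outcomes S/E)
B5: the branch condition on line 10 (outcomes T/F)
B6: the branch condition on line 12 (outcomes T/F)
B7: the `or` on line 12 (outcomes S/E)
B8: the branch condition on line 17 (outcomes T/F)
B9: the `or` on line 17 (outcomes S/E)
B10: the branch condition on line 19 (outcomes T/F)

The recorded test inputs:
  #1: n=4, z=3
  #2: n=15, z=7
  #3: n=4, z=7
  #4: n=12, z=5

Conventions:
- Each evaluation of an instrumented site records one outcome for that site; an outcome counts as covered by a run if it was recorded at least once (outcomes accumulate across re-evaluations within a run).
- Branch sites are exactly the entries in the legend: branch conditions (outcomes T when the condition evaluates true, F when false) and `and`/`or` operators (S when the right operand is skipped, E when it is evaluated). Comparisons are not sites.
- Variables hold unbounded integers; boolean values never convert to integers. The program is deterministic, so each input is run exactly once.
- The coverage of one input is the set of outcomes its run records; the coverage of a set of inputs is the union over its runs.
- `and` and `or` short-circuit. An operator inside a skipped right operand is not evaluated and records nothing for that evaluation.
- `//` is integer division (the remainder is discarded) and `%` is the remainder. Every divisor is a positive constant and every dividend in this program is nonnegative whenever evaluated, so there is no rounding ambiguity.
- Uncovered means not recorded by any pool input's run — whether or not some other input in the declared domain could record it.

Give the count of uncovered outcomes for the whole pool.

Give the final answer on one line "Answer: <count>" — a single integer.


test 1 (n=4, z=3) fires B2->S, B1->F, B4->E, B3->F, B7->E, B6->T, B9->S, B8->T; hits B1=F, B2=S, B3=F, B4=E, B6=T, B7=E, B8=T, B9=S
test 2 (n=15, z=7) fires B2->E, B1->T, B4->S, B3->F, B7->E, B6->T, B9->S, B8->T; hits B1=T, B2=E, B3=F, B4=S, B6=T, B7=E, B8=T, B9=S
test 3 (n=4, z=7) fires B2->S, B1->F, B4->E, B3->F, B7->E, B6->T, B9->S, B8->T; hits B1=F, B2=S, B3=F, B4=E, B6=T, B7=E, B8=T, B9=S
test 4 (n=12, z=5) fires B2->S, B1->F, B4->E, B3->F, B7->E, B6->F, B9->E, B8->T; hits B1=F, B2=S, B3=F, B4=E, B6=F, B7=E, B8=T, B9=E
union over the pool: B1=T, B1=F, B2=S, B2=E, B3=F, B4=S, B4=E, B6=T, B6=F, B7=E, B8=T, B9=S, B9=E
uncovered (7 of 20): B3=T, B5=T, B5=F, B7=S, B8=F, B10=T, B10=F
Answer: 7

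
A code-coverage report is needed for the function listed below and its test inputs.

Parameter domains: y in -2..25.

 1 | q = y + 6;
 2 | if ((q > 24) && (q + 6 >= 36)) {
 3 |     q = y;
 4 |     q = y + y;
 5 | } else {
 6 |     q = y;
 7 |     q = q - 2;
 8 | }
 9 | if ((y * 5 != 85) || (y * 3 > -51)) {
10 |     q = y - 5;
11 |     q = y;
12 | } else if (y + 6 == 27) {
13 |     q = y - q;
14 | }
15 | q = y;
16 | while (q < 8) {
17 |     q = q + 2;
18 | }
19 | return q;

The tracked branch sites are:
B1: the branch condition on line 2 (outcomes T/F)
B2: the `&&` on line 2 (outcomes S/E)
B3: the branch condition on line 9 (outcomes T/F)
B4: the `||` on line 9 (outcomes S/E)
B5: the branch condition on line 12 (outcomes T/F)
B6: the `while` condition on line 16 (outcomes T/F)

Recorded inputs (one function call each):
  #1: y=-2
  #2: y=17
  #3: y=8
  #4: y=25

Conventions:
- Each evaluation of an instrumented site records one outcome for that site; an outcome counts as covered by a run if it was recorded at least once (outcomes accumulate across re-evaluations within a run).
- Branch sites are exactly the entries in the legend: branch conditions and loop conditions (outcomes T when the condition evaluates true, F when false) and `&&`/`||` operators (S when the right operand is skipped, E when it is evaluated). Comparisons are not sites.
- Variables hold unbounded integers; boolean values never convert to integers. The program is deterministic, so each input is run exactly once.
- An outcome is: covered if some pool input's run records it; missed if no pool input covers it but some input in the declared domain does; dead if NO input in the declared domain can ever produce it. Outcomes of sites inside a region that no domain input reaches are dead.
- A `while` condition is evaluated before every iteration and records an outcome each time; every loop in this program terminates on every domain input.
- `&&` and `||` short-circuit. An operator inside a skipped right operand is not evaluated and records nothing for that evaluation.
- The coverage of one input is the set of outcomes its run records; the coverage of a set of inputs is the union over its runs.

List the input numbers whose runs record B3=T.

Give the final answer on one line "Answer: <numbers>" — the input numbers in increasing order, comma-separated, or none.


input #1 (y=-2): records B3=T
input #2 (y=17): records B3=T
input #3 (y=8): records B3=T
input #4 (y=25): records B3=T
Answer: 1, 2, 3, 4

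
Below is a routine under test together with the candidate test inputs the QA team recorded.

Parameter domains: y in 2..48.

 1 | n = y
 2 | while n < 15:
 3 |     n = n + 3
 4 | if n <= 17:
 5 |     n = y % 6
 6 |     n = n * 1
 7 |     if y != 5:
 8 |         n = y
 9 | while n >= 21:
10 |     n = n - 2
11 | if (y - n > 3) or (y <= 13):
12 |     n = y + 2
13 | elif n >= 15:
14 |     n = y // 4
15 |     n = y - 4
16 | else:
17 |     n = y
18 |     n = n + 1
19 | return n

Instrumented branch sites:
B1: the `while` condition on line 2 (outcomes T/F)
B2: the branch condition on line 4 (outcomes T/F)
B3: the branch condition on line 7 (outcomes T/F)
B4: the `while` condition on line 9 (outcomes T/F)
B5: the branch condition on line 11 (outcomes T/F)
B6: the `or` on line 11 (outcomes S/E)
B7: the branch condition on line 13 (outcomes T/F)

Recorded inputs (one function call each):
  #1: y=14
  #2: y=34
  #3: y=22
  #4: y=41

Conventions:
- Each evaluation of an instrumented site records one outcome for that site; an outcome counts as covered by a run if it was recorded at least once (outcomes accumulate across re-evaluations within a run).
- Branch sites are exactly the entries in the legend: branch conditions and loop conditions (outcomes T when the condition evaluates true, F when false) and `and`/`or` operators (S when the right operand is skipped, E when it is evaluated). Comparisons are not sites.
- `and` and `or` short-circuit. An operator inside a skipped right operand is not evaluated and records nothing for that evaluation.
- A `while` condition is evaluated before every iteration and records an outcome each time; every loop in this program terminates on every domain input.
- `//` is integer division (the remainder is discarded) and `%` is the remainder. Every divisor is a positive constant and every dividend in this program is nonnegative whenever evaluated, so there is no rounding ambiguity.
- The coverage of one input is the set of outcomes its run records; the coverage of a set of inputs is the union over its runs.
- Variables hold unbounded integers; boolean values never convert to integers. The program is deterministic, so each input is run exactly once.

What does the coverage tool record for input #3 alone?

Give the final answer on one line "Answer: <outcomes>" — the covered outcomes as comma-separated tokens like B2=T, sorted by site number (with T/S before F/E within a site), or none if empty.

Tracing the run of input #3 (y=22):
  B1->F, B2->F, B4->T, B4->F, B6->E, B5->F, B7->T
collecting distinct outcomes: B1=F, B2=F, B4=T, B4=F, B5=F, B6=E, B7=T

Answer: B1=F, B2=F, B4=T, B4=F, B5=F, B6=E, B7=T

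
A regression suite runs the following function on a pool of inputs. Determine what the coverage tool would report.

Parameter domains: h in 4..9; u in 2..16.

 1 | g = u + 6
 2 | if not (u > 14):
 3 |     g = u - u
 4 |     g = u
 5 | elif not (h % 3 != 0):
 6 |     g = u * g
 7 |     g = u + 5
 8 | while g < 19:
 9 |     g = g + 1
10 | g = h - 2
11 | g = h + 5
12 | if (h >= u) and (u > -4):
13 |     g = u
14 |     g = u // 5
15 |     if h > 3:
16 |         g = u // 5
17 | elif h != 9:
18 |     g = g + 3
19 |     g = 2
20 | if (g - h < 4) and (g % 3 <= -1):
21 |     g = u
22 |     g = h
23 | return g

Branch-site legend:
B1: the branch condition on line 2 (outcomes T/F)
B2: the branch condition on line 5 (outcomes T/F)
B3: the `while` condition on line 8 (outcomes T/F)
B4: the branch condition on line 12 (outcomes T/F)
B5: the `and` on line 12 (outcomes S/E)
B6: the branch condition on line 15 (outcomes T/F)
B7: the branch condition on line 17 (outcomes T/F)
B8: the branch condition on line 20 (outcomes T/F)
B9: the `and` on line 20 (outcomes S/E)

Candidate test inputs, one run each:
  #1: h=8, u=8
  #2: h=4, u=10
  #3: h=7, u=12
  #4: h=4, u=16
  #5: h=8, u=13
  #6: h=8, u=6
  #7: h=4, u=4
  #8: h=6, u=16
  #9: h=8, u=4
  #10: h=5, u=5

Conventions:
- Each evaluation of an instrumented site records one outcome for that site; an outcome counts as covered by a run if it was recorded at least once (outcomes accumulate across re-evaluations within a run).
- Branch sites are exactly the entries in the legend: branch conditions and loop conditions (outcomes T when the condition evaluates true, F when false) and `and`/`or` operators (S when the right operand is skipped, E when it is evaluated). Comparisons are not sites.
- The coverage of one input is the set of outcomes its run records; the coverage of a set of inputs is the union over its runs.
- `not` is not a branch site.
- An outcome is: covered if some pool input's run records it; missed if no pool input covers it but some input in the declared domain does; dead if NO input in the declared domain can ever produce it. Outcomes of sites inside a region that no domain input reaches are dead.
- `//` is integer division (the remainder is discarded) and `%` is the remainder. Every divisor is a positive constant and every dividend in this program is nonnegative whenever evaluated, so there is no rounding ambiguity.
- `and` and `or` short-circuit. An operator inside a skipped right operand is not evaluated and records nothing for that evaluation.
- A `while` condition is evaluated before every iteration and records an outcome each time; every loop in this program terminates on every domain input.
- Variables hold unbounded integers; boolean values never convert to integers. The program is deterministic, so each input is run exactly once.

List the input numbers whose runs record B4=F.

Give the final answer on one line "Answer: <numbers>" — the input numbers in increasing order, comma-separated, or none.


input #1 (h=8, u=8): does not produce B4=F
input #2 (h=4, u=10): produces B4=F
input #3 (h=7, u=12): produces B4=F
input #4 (h=4, u=16): produces B4=F
input #5 (h=8, u=13): produces B4=F
input #6 (h=8, u=6): does not produce B4=F
input #7 (h=4, u=4): does not produce B4=F
input #8 (h=6, u=16): produces B4=F
input #9 (h=8, u=4): does not produce B4=F
input #10 (h=5, u=5): does not produce B4=F
Answer: 2, 3, 4, 5, 8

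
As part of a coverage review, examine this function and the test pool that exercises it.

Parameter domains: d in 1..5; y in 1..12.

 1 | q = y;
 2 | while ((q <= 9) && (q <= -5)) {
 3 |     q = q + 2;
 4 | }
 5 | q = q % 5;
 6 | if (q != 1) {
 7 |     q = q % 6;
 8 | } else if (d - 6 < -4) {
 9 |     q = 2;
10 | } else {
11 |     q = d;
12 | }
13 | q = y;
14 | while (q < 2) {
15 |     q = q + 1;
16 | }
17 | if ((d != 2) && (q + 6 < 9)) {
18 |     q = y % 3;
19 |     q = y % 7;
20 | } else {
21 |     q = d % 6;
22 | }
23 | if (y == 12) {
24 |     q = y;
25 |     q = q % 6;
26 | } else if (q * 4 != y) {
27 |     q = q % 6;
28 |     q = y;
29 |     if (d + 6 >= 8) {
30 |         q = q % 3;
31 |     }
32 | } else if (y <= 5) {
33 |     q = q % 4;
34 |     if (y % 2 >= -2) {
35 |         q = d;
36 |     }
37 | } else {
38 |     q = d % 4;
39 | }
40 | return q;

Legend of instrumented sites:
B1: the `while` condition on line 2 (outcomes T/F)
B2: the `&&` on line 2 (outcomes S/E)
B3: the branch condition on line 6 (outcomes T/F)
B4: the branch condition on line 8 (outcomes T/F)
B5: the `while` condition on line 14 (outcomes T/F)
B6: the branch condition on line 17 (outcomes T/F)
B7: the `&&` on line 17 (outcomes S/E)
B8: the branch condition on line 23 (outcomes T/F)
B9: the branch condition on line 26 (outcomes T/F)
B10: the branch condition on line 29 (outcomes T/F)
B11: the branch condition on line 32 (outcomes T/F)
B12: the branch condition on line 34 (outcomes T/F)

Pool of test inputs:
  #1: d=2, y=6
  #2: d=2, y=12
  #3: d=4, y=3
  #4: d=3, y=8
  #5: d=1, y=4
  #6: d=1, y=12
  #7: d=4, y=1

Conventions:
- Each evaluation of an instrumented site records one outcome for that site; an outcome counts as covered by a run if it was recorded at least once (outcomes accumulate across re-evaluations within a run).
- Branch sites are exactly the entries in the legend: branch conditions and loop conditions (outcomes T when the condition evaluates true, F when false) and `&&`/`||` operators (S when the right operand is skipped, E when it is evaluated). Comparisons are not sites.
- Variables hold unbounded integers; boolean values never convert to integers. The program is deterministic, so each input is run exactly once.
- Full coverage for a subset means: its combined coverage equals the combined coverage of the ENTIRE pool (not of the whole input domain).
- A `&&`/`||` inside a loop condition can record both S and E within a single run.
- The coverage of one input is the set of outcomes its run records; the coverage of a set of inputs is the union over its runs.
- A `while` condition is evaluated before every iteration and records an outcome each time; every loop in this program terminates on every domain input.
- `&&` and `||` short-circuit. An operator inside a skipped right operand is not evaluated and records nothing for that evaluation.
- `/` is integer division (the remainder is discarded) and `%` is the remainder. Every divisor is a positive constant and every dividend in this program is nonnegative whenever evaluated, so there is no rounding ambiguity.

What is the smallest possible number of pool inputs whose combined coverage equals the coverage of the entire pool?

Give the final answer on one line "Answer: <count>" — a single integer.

#1 (d=2, y=6) -> covered: B1=F, B2=E, B3=F, B4=F, B5=F, B6=F, B7=S, B8=F, B9=T, B10=T
#2 (d=2, y=12) -> covered: B1=F, B2=S, B3=T, B5=F, B6=F, B7=S, B8=T
#3 (d=4, y=3) -> covered: B1=F, B2=E, B3=T, B5=F, B6=F, B7=E, B8=F, B9=T, B10=T
#4 (d=3, y=8) -> covered: B1=F, B2=E, B3=T, B5=F, B6=F, B7=E, B8=F, B9=T, B10=T
#5 (d=1, y=4) -> covered: B1=F, B2=E, B3=T, B5=F, B6=F, B7=E, B8=F, B9=F, B11=T, B12=T
#6 (d=1, y=12) -> covered: B1=F, B2=S, B3=T, B5=F, B6=F, B7=E, B8=T
#7 (d=4, y=1) -> covered: B1=F, B2=E, B3=F, B4=F, B5=T, B5=F, B6=T, B7=E, B8=F, B9=T, B10=T
together the pool reaches 19 outcomes: B1=F, B2=S, B2=E, B3=T, B3=F, B4=F, B5=T, B5=F, B6=T, B6=F, B7=S, B7=E, B8=T, B8=F, B9=T, B9=F, B10=T, B11=T, B12=T
checked all size-1 subsets: none covers 19 outcomes (max 11/19)
checked all size-2 subsets: none covers 19 outcomes (max 16/19)
at size 3, {2, 5, 7} reaches all 19 outcomes; every lexicographically earlier size-3 subset fails

Answer: 3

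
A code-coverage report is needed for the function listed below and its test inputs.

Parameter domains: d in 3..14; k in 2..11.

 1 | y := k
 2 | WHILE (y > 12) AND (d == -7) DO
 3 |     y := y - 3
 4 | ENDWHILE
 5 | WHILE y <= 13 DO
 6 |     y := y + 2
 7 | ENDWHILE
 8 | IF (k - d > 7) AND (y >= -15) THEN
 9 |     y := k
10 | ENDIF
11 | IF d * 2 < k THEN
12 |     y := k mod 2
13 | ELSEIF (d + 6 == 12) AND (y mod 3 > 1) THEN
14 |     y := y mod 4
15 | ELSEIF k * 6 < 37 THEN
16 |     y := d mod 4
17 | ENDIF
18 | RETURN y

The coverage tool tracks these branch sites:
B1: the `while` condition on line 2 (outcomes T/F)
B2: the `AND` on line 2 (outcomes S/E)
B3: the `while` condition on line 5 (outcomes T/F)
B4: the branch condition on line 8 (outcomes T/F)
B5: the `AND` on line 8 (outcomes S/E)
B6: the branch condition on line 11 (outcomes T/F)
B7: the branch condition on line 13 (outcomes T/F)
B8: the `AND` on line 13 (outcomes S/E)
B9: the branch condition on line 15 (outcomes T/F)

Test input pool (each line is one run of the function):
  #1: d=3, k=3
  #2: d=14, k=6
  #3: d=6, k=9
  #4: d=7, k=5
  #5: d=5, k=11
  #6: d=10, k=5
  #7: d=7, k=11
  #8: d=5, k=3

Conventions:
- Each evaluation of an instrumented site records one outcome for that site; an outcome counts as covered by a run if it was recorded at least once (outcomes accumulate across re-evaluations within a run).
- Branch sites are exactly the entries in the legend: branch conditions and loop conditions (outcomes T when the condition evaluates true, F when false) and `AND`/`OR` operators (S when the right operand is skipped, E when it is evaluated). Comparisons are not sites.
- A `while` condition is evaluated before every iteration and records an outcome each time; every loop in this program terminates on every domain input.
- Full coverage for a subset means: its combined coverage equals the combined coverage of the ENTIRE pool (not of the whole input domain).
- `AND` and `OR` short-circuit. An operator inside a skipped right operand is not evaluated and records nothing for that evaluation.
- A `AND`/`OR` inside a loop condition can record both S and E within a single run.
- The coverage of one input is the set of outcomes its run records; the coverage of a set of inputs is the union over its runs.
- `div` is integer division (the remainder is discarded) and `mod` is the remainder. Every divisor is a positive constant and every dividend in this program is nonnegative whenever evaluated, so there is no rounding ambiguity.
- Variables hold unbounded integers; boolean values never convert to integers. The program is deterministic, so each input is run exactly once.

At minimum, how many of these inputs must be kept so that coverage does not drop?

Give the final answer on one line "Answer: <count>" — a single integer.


run #1 (d=3, k=3) runs B2->S, B1->F, B3->T, B3->T, B3->T, B3->T, B3->T, B3->T, B3->F, B5->S, B4->F, B6->F, B8->S, B7->F, ...; records B1=F, B2=S, B3=T, B3=F, B4=F, B5=S, B6=F, B7=F, B8=S, B9=T
run #2 (d=14, k=6) runs B2->S, B1->F, B3->T, B3->T, B3->T, B3->T, B3->F, B5->S, B4->F, B6->F, B8->S, B7->F, B9->T; records B1=F, B2=S, B3=T, B3=F, B4=F, B5=S, B6=F, B7=F, B8=S, B9=T
run #3 (d=6, k=9) runs B2->S, B1->F, B3->T, B3->T, B3->T, B3->F, B5->S, B4->F, B6->F, B8->E, B7->F, B9->F; records B1=F, B2=S, B3=T, B3=F, B4=F, B5=S, B6=F, B7=F, B8=E, B9=F
run #4 (d=7, k=5) runs B2->S, B1->F, B3->T, B3->T, B3->T, B3->T, B3->T, B3->F, B5->S, B4->F, B6->F, B8->S, B7->F, B9->T; records B1=F, B2=S, B3=T, B3=F, B4=F, B5=S, B6=F, B7=F, B8=S, B9=T
run #5 (d=5, k=11) runs B2->S, B1->F, B3->T, B3->T, B3->F, B5->S, B4->F, B6->T; records B1=F, B2=S, B3=T, B3=F, B4=F, B5=S, B6=T
run #6 (d=10, k=5) runs B2->S, B1->F, B3->T, B3->T, B3->T, B3->T, B3->T, B3->F, B5->S, B4->F, B6->F, B8->S, B7->F, B9->T; records B1=F, B2=S, B3=T, B3=F, B4=F, B5=S, B6=F, B7=F, B8=S, B9=T
run #7 (d=7, k=11) runs B2->S, B1->F, B3->T, B3->T, B3->F, B5->S, B4->F, B6->F, B8->S, B7->F, B9->F; records B1=F, B2=S, B3=T, B3=F, B4=F, B5=S, B6=F, B7=F, B8=S, B9=F
run #8 (d=5, k=3) runs B2->S, B1->F, B3->T, B3->T, B3->T, B3->T, B3->T, B3->T, B3->F, B5->S, B4->F, B6->F, B8->S, B7->F, ...; records B1=F, B2=S, B3=T, B3=F, B4=F, B5=S, B6=F, B7=F, B8=S, B9=T
the full pool covers 13 outcomes: B1=F, B2=S, B3=T, B3=F, B4=F, B5=S, B6=T, B6=F, B7=F, B8=S, B8=E, B9=T, B9=F
every size-1 subset falls short of the 13 outcomes (best: 10/13)
every size-2 subset falls short of the 13 outcomes (best: 12/13)
the canonical winner is {1, 3, 5}: size 3, full 13-outcome coverage, earliest index list among size-3 covers
Answer: 3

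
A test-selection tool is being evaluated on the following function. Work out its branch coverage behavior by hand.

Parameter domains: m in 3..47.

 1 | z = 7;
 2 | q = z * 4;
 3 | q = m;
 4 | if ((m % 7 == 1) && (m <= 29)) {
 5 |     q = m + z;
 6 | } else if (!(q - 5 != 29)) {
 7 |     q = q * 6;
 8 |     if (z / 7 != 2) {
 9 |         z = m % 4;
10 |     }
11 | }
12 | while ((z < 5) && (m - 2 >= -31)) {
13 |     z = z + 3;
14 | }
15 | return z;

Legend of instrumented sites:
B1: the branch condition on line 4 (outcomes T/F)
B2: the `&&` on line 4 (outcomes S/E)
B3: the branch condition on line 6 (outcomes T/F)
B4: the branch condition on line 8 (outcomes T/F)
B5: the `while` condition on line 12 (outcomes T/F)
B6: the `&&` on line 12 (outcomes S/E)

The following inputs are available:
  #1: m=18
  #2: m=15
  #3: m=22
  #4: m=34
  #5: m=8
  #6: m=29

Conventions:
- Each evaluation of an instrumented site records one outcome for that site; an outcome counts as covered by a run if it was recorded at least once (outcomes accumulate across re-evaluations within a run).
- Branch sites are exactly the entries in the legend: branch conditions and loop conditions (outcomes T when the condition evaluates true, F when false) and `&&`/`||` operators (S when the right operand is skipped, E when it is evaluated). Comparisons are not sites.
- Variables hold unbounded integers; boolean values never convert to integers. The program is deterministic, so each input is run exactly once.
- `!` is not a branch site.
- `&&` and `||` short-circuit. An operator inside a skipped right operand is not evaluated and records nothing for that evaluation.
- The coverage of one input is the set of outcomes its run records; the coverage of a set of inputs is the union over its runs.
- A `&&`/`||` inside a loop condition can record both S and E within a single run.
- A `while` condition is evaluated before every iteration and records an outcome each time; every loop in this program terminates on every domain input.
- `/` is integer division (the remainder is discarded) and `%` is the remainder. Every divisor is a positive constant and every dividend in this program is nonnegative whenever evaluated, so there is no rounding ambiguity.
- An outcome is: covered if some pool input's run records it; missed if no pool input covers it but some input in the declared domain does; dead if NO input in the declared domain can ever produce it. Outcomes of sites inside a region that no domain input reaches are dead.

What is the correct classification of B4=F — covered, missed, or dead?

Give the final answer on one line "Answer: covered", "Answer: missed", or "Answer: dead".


no pool input records B4=F
checking all 45 inputs in the declared domain: B4=F is never recorded -> dead
Answer: dead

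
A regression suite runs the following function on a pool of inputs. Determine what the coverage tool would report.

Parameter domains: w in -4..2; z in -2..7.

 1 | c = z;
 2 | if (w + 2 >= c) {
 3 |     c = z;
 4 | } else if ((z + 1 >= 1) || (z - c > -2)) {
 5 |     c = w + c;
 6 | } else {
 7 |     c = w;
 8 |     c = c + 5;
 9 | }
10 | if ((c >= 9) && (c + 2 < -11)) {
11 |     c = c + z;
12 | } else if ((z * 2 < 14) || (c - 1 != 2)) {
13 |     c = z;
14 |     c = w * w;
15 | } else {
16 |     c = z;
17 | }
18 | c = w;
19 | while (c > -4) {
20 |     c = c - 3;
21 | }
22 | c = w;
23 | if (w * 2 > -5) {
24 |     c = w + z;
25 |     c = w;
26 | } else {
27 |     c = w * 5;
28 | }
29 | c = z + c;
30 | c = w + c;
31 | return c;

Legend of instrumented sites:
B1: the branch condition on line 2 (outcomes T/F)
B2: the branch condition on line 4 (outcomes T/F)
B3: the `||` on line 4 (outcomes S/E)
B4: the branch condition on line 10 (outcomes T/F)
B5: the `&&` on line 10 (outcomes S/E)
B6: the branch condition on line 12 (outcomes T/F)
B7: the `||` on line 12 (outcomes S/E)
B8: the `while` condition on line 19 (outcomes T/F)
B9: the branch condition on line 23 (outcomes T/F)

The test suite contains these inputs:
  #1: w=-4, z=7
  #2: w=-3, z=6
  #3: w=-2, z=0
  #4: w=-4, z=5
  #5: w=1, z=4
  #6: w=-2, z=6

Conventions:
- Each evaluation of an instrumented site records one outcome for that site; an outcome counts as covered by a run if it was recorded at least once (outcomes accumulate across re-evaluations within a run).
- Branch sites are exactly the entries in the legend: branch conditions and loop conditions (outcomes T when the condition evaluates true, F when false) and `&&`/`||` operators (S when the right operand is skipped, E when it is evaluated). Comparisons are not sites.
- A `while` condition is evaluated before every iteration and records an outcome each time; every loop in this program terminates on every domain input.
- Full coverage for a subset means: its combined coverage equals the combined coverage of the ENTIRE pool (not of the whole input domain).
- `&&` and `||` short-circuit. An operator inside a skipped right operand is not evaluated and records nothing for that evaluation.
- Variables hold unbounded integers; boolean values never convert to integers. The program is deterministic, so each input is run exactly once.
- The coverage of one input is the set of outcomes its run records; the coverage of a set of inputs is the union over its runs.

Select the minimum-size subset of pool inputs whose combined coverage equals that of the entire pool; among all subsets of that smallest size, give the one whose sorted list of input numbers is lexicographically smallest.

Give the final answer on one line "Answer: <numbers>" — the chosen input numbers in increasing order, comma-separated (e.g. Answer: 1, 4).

run #1 (w=-4, z=7) runs B1->F, B3->S, B2->T, B5->S, B4->F, B7->E, B6->F, B8->F, B9->F; records B1=F, B2=T, B3=S, B4=F, B5=S, B6=F, B7=E, B8=F, B9=F
run #2 (w=-3, z=6) runs B1->F, B3->S, B2->T, B5->S, B4->F, B7->S, B6->T, B8->T, B8->F, B9->F; records B1=F, B2=T, B3=S, B4=F, B5=S, B6=T, B7=S, B8=T, B8=F, B9=F
run #3 (w=-2, z=0) runs B1->T, B5->S, B4->F, B7->S, B6->T, B8->T, B8->F, B9->T; records B1=T, B4=F, B5=S, B6=T, B7=S, B8=T, B8=F, B9=T
run #4 (w=-4, z=5) runs B1->F, B3->S, B2->T, B5->S, B4->F, B7->S, B6->T, B8->F, B9->F; records B1=F, B2=T, B3=S, B4=F, B5=S, B6=T, B7=S, B8=F, B9=F
run #5 (w=1, z=4) runs B1->F, B3->S, B2->T, B5->S, B4->F, B7->S, B6->T, B8->T, B8->T, B8->F, B9->T; records B1=F, B2=T, B3=S, B4=F, B5=S, B6=T, B7=S, B8=T, B8=F, B9=T
run #6 (w=-2, z=6) runs B1->F, B3->S, B2->T, B5->S, B4->F, B7->S, B6->T, B8->T, B8->F, B9->T; records B1=F, B2=T, B3=S, B4=F, B5=S, B6=T, B7=S, B8=T, B8=F, B9=T
the full pool covers 14 outcomes: B1=T, B1=F, B2=T, B3=S, B4=F, B5=S, B6=T, B6=F, B7=S, B7=E, B8=T, B8=F, B9=T, B9=F
checked all size-1 subsets: none covers 14 outcomes (max 10/14)
size 2: inputs {1, 3} cover all 14 outcomes, and no lexicographically smaller subset of this size does

Answer: 1, 3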